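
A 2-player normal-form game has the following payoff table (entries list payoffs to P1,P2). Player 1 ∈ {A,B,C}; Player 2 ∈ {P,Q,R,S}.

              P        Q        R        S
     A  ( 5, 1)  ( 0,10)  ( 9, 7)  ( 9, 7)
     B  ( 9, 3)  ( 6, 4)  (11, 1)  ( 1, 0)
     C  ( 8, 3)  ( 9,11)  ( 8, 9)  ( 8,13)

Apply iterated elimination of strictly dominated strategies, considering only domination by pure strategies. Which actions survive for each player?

P2 drop P (Q beats it: A:10>1 B:4>3 C:11>3)
P2 drop R (Q beats it: A:10>7 B:4>1 C:11>9)
P1 drop B (C beats it: Q:9>6 S:8>1)
P1→{A,C} P2→{Q,S}

Survivors P1:{A,C} P2:{Q,S}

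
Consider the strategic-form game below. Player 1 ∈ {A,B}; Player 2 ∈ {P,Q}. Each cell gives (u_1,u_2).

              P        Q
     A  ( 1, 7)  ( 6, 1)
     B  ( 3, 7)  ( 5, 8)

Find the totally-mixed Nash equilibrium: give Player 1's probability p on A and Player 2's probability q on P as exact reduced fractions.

P1 indiff ⇒ q·1+(1-q)·6 = q·3+(1-q)·5 ⇒ q(-2) = (1-q)(-1) ⇒ q = 1/3
P2 indiff ⇒ p·7+(1-p)·7 = p·1+(1-p)·8 ⇒ p(6) = (1-p)(1) ⇒ p = 1/7

(p,q) = (1/7, 1/3)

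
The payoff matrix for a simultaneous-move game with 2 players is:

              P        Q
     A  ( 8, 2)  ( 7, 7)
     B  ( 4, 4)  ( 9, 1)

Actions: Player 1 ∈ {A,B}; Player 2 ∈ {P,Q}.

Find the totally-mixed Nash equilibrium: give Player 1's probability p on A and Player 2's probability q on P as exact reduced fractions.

P1 mixes 3/8 on A; P2 mixes 1/3 on P

P1 indiff ⇒ q·8+(1-q)·7 = q·4+(1-q)·9 ⇒ q(4) = (1-q)(2) ⇒ q = 1/3
P2 indiff ⇒ p·2+(1-p)·4 = p·7+(1-p)·1 ⇒ p(-5) = (1-p)(-3) ⇒ p = 3/8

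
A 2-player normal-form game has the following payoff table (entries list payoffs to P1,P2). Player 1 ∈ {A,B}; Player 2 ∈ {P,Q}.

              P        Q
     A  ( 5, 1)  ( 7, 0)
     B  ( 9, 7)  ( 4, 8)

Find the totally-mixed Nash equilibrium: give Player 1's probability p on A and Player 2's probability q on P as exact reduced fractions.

P1 indiff ⇒ q·5+(1-q)·7 = q·9+(1-q)·4 ⇒ q(-4) = (1-q)(-3) ⇒ q = 3/7
P2 indiff ⇒ p·1+(1-p)·7 = p·0+(1-p)·8 ⇒ p(1) = (1-p)(1) ⇒ p = 1/2

P1 mixes 1/2 on A; P2 mixes 3/7 on P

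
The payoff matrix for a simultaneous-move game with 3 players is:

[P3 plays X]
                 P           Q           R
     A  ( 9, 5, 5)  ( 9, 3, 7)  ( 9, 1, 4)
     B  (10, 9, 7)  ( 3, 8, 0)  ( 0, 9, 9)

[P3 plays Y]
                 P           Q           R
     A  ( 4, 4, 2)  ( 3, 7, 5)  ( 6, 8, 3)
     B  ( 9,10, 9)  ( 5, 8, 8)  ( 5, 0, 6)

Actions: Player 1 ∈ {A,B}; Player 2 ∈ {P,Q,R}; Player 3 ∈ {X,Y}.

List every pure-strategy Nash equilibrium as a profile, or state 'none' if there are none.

(A,P,X): not NE [P1→B gives 10>9]
(A,P,Y): not NE [P1→B gives 9>4; P2→R gives 8>4; P3→X gives 5>2]
(A,Q,X): not NE [P2→P gives 5>3]
(A,Q,Y): not NE [P1→B gives 5>3; P2→R gives 8>7; P3→X gives 7>5]
(A,R,X): not NE [P2→P gives 5>1]
(A,R,Y): not NE [P3→X gives 4>3]
(B,P,X): not NE [P3→Y gives 9>7]
(B,P,Y): NE
(B,Q,X): not NE [P1→A gives 9>3; P2→R gives 9>8; P3→Y gives 8>0]
(B,Q,Y): not NE [P2→P gives 10>8]
(B,R,X): not NE [P1→A gives 9>0]
(B,R,Y): not NE [P1→A gives 6>5; P2→P gives 10>0; P3→X gives 9>6]

NE set: (B,P,Y)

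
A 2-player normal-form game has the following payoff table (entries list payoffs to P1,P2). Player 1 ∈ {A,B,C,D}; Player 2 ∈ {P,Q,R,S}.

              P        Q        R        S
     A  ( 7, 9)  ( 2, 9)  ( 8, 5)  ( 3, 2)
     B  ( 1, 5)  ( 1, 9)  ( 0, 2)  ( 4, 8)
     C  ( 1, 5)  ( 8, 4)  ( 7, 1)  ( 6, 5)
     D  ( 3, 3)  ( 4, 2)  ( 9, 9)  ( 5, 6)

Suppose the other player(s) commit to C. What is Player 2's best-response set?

argmax u_2 = {P,S}

u_2(P vs C) = 5
u_2(Q vs C) = 4
u_2(R vs C) = 1
u_2(S vs C) = 5
max payoff 5 at {P,S}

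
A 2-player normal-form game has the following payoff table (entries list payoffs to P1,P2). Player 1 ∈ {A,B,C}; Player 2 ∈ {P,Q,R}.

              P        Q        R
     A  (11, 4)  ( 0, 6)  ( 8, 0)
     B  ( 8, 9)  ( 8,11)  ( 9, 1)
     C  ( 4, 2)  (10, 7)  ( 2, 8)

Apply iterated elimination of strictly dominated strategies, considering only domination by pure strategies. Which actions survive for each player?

P2 drop P (Q beats it: A:6>4 B:11>9 C:7>2)
P1 drop A (B beats it: Q:8>0 R:9>8)
P1→{B,C} P2→{Q,R}

Remaining: P1:{B,C} P2:{Q,R}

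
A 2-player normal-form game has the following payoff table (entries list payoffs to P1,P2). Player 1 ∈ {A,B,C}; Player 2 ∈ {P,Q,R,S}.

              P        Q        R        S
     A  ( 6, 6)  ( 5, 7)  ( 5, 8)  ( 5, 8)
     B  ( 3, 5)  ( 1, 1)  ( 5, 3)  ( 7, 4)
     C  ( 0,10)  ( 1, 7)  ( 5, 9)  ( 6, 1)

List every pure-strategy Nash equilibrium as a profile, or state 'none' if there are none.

(A,P): not NE [P2→S gives 8>6]
(A,Q): not NE [P2→S gives 8>7]
(A,R): NE
(A,S): not NE [P1→B gives 7>5]
(B,P): not NE [P1→A gives 6>3]
(B,Q): not NE [P1→A gives 5>1; P2→P gives 5>1]
(B,R): not NE [P2→P gives 5>3]
(B,S): not NE [P2→P gives 5>4]
(C,P): not NE [P1→A gives 6>0]
(C,Q): not NE [P1→A gives 5>1; P2→P gives 10>7]
(C,R): not NE [P2→P gives 10>9]
(C,S): not NE [P1→B gives 7>6; P2→P gives 10>1]

Nash profiles: (A,R)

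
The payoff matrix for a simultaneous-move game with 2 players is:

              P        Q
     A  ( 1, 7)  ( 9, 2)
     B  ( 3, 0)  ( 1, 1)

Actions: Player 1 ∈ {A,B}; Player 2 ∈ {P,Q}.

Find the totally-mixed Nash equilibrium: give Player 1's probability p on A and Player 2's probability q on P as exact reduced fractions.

P1 indiff ⇒ q·1+(1-q)·9 = q·3+(1-q)·1 ⇒ q(-2) = (1-q)(-8) ⇒ q = 4/5
P2 indiff ⇒ p·7+(1-p)·0 = p·2+(1-p)·1 ⇒ p(5) = (1-p)(1) ⇒ p = 1/6

p=1/6, q=4/5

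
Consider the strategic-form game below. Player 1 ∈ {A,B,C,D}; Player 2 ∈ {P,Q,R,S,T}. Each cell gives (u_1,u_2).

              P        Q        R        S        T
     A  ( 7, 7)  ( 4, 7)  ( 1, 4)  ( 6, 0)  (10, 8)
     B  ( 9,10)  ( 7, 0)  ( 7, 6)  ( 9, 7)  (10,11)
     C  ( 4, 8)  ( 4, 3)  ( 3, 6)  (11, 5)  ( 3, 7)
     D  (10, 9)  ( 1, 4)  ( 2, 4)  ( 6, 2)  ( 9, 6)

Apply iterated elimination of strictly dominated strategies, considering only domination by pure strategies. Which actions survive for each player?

Remaining: P1:{A,B,D} P2:{P,T}

P2 drop Q (T beats it: A:8>7 B:11>0 C:7>3 D:6>4)
P2 drop R (P beats it: A:7>4 B:10>6 C:8>6 D:9>4)
P2 drop S (P beats it: A:7>0 B:10>7 C:8>5 D:9>2)
P1 drop C (A beats it: P:7>4 T:10>3)
P1→{A,B,D} P2→{P,T}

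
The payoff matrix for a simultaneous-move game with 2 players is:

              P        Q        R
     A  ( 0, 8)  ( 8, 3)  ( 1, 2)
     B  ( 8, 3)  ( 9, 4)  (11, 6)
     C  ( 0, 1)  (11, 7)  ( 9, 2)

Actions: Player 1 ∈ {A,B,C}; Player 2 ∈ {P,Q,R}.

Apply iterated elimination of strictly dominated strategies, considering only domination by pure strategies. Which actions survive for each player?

Remaining: P1:{B,C} P2:{Q,R}

P1 drop A (B beats it: P:8>0 Q:9>8 R:11>1)
P2 drop P (Q beats it: B:4>3 C:7>1)
P1→{B,C} P2→{Q,R}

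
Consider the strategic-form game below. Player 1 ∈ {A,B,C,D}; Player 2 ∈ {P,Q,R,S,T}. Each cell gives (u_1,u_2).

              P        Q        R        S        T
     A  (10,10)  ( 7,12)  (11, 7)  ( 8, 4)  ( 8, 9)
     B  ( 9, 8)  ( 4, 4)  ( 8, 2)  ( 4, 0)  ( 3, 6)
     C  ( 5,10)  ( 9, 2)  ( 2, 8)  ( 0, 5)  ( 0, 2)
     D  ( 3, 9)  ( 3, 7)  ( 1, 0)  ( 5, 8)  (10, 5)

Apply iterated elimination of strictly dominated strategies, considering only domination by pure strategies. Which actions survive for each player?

P1 drop B (A beats it: P:10>9 Q:7>4 R:11>8 S:8>4 T:8>3)
P2 drop R (P beats it: A:10>7 C:10>8 D:9>0)
P2 drop S (P beats it: A:10>4 C:10>5 D:9>8)
P2 drop T (P beats it: A:10>9 C:10>2 D:9>5)
P1 drop D (A beats it: P:10>3 Q:7>3)
P1→{A,C} P2→{P,Q}

IESDS → P1:{A,C} P2:{P,Q}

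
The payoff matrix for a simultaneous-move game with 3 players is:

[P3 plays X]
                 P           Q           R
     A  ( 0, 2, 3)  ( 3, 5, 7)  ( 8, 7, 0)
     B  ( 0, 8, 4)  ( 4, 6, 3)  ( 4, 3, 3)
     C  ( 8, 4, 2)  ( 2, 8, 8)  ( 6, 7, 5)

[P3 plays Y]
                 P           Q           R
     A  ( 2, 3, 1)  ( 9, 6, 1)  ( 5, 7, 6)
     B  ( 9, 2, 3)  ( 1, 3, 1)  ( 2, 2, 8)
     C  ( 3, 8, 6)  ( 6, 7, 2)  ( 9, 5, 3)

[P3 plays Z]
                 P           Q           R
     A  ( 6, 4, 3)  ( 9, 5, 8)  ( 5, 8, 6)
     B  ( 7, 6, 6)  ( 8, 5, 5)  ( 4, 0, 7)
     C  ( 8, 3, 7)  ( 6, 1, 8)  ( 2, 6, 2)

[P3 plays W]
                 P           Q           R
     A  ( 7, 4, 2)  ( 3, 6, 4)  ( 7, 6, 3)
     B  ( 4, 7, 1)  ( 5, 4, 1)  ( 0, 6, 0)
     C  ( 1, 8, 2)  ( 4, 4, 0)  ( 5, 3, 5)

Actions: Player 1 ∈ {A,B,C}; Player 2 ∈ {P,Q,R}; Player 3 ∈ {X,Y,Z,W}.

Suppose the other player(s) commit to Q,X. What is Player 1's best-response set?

argmax u_1 = {B}

u_1(A vs Q,X) = 3
u_1(B vs Q,X) = 4
u_1(C vs Q,X) = 2
max payoff 4 at {B}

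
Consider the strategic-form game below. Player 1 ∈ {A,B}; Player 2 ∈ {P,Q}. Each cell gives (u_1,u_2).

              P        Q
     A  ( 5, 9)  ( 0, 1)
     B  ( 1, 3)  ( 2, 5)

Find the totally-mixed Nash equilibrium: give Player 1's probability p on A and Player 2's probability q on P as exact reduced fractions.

P1 indiff ⇒ q·5+(1-q)·0 = q·1+(1-q)·2 ⇒ q(4) = (1-q)(2) ⇒ q = 1/3
P2 indiff ⇒ p·9+(1-p)·3 = p·1+(1-p)·5 ⇒ p(8) = (1-p)(2) ⇒ p = 1/5

P1 mixes 1/5 on A; P2 mixes 1/3 on P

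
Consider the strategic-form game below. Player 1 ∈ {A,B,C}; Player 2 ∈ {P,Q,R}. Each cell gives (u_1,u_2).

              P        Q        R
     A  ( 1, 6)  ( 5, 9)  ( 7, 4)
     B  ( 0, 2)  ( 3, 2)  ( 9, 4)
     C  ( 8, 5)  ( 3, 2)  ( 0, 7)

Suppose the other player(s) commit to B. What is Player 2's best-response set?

P2 best: {R}

u_2(P vs B) = 2
u_2(Q vs B) = 2
u_2(R vs B) = 4
max payoff 4 at {R}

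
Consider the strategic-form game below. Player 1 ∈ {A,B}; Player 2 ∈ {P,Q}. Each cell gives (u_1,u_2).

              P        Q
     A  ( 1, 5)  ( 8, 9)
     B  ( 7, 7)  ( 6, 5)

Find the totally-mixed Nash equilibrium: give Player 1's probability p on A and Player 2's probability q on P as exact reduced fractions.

p=1/3, q=1/4

P1 indiff ⇒ q·1+(1-q)·8 = q·7+(1-q)·6 ⇒ q(-6) = (1-q)(-2) ⇒ q = 1/4
P2 indiff ⇒ p·5+(1-p)·7 = p·9+(1-p)·5 ⇒ p(-4) = (1-p)(-2) ⇒ p = 1/3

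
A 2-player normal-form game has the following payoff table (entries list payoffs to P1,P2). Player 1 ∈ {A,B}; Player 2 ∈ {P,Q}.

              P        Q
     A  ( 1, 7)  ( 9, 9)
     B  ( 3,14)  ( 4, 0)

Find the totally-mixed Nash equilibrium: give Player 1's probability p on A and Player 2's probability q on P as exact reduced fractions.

P1 indiff ⇒ q·1+(1-q)·9 = q·3+(1-q)·4 ⇒ q(-2) = (1-q)(-5) ⇒ q = 5/7
P2 indiff ⇒ p·7+(1-p)·14 = p·9+(1-p)·0 ⇒ p(-2) = (1-p)(-14) ⇒ p = 7/8

P1 mixes 7/8 on A; P2 mixes 5/7 on P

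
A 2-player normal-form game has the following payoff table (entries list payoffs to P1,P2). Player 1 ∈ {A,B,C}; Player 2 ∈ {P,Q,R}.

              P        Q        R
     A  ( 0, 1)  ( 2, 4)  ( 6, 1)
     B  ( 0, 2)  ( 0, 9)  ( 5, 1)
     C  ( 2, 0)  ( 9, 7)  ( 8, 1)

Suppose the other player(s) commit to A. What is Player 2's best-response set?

argmax u_2 = {Q}

u_2(P vs A) = 1
u_2(Q vs A) = 4
u_2(R vs A) = 1
max payoff 4 at {Q}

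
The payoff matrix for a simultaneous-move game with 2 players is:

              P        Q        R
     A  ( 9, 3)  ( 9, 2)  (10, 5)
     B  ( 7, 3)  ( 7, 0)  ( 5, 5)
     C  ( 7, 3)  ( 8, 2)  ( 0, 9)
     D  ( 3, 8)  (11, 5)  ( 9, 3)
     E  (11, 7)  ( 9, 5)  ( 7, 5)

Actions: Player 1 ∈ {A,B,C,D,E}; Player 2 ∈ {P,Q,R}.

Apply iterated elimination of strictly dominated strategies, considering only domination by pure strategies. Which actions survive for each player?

Remaining: P1:{A,E} P2:{P,R}

P1 drop B (A beats it: P:9>7 Q:9>7 R:10>5)
P1 drop C (A beats it: P:9>7 Q:9>8 R:10>0)
P2 drop Q (P beats it: A:3>2 D:8>5 E:7>5)
P1 drop D (A beats it: P:9>3 R:10>9)
P1→{A,E} P2→{P,R}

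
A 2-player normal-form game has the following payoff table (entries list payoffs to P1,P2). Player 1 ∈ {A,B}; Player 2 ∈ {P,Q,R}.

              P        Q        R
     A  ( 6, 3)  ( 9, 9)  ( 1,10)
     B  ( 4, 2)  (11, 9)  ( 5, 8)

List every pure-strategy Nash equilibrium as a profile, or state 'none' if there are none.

(A,P): not NE [P2→R gives 10>3]
(A,Q): not NE [P1→B gives 11>9; P2→R gives 10>9]
(A,R): not NE [P1→B gives 5>1]
(B,P): not NE [P1→A gives 6>4; P2→Q gives 9>2]
(B,Q): NE
(B,R): not NE [P2→Q gives 9>8]

NE set: (B,Q)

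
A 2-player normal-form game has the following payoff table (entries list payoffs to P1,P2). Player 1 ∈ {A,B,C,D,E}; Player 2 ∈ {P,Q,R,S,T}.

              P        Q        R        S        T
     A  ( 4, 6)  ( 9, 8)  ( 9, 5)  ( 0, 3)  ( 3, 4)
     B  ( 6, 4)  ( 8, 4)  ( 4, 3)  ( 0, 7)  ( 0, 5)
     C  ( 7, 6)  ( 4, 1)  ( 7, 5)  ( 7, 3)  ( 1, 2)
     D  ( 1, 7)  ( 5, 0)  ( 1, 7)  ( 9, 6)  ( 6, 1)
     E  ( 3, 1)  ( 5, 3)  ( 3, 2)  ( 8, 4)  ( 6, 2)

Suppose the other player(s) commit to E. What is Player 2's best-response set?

u_2(P vs E) = 1
u_2(Q vs E) = 3
u_2(R vs E) = 2
u_2(S vs E) = 4
u_2(T vs E) = 2
max payoff 4 at {S}

BR_2 = {S}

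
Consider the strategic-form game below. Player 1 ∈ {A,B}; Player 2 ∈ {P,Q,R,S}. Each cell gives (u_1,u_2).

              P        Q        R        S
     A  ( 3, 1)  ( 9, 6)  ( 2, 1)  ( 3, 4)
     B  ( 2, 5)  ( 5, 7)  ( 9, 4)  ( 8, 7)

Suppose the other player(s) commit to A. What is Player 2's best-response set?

u_2(P vs A) = 1
u_2(Q vs A) = 6
u_2(R vs A) = 1
u_2(S vs A) = 4
max payoff 6 at {Q}

BR_2 = {Q}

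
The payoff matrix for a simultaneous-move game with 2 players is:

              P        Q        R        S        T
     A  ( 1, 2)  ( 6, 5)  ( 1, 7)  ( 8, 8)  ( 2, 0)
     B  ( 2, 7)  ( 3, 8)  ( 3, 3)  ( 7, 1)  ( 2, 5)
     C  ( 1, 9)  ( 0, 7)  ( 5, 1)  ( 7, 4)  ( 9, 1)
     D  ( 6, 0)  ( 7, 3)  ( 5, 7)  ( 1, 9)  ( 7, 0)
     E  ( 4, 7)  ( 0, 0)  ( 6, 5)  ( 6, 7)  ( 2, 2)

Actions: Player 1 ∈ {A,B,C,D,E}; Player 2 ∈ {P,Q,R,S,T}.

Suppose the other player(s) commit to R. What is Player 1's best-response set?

P1 best: {E}

u_1(A vs R) = 1
u_1(B vs R) = 3
u_1(C vs R) = 5
u_1(D vs R) = 5
u_1(E vs R) = 6
max payoff 6 at {E}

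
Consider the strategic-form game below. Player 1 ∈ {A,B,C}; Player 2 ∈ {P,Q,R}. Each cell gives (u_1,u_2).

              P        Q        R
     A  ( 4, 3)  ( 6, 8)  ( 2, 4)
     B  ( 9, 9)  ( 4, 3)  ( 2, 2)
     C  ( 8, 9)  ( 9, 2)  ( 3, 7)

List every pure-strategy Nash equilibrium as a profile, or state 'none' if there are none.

(A,P): not NE [P1→B gives 9>4; P2→Q gives 8>3]
(A,Q): not NE [P1→C gives 9>6]
(A,R): not NE [P1→C gives 3>2; P2→Q gives 8>4]
(B,P): NE
(B,Q): not NE [P1→C gives 9>4; P2→P gives 9>3]
(B,R): not NE [P1→C gives 3>2; P2→P gives 9>2]
(C,P): not NE [P1→B gives 9>8]
(C,Q): not NE [P2→P gives 9>2]
(C,R): not NE [P2→P gives 9>7]

NE set: (B,P)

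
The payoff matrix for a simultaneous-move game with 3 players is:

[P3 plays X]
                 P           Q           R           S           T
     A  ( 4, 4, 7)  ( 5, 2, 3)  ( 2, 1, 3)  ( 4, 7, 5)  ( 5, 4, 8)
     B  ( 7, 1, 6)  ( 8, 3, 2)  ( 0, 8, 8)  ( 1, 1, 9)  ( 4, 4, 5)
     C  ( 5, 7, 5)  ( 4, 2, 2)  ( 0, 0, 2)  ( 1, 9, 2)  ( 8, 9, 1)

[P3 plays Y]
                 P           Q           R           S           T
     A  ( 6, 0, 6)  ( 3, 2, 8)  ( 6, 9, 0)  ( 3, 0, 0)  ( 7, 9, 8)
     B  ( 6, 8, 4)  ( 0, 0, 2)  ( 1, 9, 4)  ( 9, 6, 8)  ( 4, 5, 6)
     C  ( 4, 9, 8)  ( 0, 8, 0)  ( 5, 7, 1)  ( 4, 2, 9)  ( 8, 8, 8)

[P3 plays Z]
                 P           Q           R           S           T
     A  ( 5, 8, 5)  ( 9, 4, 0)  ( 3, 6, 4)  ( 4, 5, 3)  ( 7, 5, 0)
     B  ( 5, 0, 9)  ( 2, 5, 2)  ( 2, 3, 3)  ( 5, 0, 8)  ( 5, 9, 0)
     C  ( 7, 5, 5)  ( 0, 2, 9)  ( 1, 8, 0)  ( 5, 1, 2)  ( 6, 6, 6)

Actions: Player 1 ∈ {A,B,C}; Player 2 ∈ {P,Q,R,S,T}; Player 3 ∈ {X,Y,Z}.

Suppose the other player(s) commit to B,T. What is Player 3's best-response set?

argmax u_3 = {Y}

u_3(X vs B,T) = 5
u_3(Y vs B,T) = 6
u_3(Z vs B,T) = 0
max payoff 6 at {Y}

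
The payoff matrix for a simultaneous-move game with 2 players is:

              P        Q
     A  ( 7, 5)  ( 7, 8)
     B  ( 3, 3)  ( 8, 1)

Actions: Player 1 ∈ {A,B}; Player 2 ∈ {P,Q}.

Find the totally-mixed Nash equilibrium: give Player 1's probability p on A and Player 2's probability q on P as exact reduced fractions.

P1 indiff ⇒ q·7+(1-q)·7 = q·3+(1-q)·8 ⇒ q(4) = (1-q)(1) ⇒ q = 1/5
P2 indiff ⇒ p·5+(1-p)·3 = p·8+(1-p)·1 ⇒ p(-3) = (1-p)(-2) ⇒ p = 2/5

(p,q) = (2/5, 1/5)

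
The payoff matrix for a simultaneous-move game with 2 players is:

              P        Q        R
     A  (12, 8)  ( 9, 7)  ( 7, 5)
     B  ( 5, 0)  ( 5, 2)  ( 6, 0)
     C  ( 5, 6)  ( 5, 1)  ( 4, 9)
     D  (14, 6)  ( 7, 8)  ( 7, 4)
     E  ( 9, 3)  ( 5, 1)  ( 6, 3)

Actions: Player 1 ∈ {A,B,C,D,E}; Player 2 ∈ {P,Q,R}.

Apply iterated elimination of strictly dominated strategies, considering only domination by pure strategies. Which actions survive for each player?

P1 drop B (A beats it: P:12>5 Q:9>5 R:7>6)
P1 drop C (A beats it: P:12>5 Q:9>5 R:7>4)
P1 drop E (A beats it: P:12>9 Q:9>5 R:7>6)
P2 drop R (P beats it: A:8>5 D:6>4)
P1→{A,D} P2→{P,Q}

Remaining: P1:{A,D} P2:{P,Q}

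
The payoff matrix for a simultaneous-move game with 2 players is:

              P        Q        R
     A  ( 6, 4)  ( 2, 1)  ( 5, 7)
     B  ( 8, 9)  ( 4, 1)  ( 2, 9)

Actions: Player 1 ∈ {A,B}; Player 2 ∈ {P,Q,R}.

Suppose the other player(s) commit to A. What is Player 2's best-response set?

argmax u_2 = {R}

u_2(P vs A) = 4
u_2(Q vs A) = 1
u_2(R vs A) = 7
max payoff 7 at {R}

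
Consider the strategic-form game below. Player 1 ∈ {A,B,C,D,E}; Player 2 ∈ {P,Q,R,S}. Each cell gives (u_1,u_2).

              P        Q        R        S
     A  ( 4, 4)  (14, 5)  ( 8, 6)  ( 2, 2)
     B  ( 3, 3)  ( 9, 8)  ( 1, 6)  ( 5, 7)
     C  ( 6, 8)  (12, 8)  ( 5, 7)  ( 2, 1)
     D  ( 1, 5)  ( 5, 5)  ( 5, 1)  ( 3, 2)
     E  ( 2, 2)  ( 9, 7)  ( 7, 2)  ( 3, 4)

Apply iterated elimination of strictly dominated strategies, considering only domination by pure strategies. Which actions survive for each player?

IESDS → P1:{A,C} P2:{P,Q,R}

P2 drop S (Q beats it: A:5>2 B:8>7 C:8>1 D:5>2 E:7>4)
P1 drop B (A beats it: P:4>3 Q:14>9 R:8>1)
P1 drop D (A beats it: P:4>1 Q:14>5 R:8>5)
P1 drop E (A beats it: P:4>2 Q:14>9 R:8>7)
P1→{A,C} P2→{P,Q,R}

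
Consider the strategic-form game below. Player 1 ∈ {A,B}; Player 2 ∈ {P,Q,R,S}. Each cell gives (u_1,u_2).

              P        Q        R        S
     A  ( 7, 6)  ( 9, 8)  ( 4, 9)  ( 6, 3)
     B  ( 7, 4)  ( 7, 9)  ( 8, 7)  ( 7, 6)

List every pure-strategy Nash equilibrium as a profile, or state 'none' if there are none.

(A,P): not NE [P2→R gives 9>6]
(A,Q): not NE [P2→R gives 9>8]
(A,R): not NE [P1→B gives 8>4]
(A,S): not NE [P1→B gives 7>6; P2→R gives 9>3]
(B,P): not NE [P2→Q gives 9>4]
(B,Q): not NE [P1→A gives 9>7]
(B,R): not NE [P2→Q gives 9>7]
(B,S): not NE [P2→Q gives 9>6]

Equilibria: none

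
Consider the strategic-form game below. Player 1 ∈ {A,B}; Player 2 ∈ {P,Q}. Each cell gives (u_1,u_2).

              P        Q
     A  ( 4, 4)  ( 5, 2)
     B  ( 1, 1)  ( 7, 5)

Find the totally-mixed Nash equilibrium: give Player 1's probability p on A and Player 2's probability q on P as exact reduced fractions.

P1 indiff ⇒ q·4+(1-q)·5 = q·1+(1-q)·7 ⇒ q(3) = (1-q)(2) ⇒ q = 2/5
P2 indiff ⇒ p·4+(1-p)·1 = p·2+(1-p)·5 ⇒ p(2) = (1-p)(4) ⇒ p = 2/3

(p,q) = (2/3, 2/5)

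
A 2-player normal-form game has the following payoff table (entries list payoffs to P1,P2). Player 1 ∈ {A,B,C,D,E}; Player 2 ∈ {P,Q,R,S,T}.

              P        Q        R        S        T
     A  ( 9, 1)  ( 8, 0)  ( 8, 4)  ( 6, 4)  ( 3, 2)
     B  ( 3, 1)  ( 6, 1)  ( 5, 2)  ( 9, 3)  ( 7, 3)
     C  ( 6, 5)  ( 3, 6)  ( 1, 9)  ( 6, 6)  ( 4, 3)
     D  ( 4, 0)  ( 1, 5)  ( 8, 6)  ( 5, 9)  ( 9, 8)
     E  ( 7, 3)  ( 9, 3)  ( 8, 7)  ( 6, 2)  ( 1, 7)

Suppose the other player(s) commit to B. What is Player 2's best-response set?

P2 best: {S,T}

u_2(P vs B) = 1
u_2(Q vs B) = 1
u_2(R vs B) = 2
u_2(S vs B) = 3
u_2(T vs B) = 3
max payoff 3 at {S,T}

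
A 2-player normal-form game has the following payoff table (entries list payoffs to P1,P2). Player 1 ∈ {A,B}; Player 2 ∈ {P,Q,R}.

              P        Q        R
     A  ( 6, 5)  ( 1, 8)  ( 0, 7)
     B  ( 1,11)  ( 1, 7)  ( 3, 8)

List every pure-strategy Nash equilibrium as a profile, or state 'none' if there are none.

(A,P): not NE [P2→Q gives 8>5]
(A,Q): NE
(A,R): not NE [P1→B gives 3>0; P2→Q gives 8>7]
(B,P): not NE [P1→A gives 6>1]
(B,Q): not NE [P2→P gives 11>7]
(B,R): not NE [P2→P gives 11>8]

Nash profiles: (A,Q)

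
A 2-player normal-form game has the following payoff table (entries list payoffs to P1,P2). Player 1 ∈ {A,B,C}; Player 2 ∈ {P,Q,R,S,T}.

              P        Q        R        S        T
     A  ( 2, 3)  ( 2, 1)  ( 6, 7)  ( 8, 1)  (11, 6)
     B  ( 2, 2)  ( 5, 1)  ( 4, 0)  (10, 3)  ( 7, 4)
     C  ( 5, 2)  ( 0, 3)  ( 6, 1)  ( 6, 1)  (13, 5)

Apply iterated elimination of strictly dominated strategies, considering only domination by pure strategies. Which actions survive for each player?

P2 drop P (T beats it: A:6>3 B:4>2 C:5>2)
P2 drop Q (T beats it: A:6>1 B:4>1 C:5>3)
P2 drop S (T beats it: A:6>1 B:4>3 C:5>1)
P1 drop B (A beats it: R:6>4 T:11>7)
P1→{A,C} P2→{R,T}

Survivors P1:{A,C} P2:{R,T}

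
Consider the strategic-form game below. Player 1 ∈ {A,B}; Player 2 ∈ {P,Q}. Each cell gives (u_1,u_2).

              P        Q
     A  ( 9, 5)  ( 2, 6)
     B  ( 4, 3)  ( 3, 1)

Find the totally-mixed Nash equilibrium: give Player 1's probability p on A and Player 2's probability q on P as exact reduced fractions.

(p,q) = (2/3, 1/6)

P1 indiff ⇒ q·9+(1-q)·2 = q·4+(1-q)·3 ⇒ q(5) = (1-q)(1) ⇒ q = 1/6
P2 indiff ⇒ p·5+(1-p)·3 = p·6+(1-p)·1 ⇒ p(-1) = (1-p)(-2) ⇒ p = 2/3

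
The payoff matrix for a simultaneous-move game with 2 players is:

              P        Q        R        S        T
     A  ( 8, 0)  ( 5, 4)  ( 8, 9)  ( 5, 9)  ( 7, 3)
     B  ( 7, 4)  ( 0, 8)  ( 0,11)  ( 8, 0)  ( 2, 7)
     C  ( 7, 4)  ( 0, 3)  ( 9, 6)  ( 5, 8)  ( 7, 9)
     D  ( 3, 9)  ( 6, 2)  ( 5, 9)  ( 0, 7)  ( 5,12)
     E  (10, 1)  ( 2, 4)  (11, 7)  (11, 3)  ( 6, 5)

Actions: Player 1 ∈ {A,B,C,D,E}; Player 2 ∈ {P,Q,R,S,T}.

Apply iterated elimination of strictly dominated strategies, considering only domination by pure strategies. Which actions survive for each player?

P1 drop B (E beats it: P:10>7 Q:2>0 R:11>0 S:11>8 T:6>2)
P2 drop P (T beats it: A:3>0 C:9>4 D:12>9 E:5>1)
P2 drop Q (R beats it: A:9>4 C:6>3 D:9>2 E:7>4)
P1 drop D (A beats it: R:8>5 S:5>0 T:7>5)
P1→{A,C,E} P2→{R,S,T}

Remaining: P1:{A,C,E} P2:{R,S,T}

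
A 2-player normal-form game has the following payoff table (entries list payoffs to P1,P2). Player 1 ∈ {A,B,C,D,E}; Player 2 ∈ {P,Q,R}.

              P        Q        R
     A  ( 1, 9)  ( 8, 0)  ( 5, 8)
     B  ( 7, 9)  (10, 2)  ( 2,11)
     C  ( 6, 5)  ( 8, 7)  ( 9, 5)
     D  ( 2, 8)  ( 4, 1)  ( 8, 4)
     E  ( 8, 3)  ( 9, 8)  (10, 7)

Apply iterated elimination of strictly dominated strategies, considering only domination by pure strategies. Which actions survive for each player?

Remaining: P1:{B,E} P2:{Q,R}

P1 drop A (E beats it: P:8>1 Q:9>8 R:10>5)
P1 drop C (E beats it: P:8>6 Q:9>8 R:10>9)
P1 drop D (E beats it: P:8>2 Q:9>4 R:10>8)
P2 drop P (R beats it: B:11>9 E:7>3)
P1→{B,E} P2→{Q,R}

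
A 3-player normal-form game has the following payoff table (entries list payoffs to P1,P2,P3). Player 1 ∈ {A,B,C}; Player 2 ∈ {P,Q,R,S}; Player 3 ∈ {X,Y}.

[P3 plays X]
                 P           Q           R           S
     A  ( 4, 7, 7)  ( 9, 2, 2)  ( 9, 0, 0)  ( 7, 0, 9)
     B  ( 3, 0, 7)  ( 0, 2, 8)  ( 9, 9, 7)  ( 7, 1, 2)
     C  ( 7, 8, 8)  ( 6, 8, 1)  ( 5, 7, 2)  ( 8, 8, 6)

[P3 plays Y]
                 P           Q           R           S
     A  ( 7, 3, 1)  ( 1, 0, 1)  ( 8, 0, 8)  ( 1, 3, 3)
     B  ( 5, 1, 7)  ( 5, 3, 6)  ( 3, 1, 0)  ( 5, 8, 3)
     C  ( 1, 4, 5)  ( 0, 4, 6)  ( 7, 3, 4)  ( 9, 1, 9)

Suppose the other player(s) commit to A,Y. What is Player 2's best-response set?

BR_2 = {P,S}

u_2(P vs A,Y) = 3
u_2(Q vs A,Y) = 0
u_2(R vs A,Y) = 0
u_2(S vs A,Y) = 3
max payoff 3 at {P,S}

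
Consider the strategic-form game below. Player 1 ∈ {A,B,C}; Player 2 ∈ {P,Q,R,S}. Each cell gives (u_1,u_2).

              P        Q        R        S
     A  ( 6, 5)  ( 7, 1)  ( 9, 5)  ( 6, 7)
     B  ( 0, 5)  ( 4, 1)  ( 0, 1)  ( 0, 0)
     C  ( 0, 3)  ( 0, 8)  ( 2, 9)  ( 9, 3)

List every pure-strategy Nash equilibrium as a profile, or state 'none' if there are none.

(A,P): not NE [P2→S gives 7>5]
(A,Q): not NE [P2→S gives 7>1]
(A,R): not NE [P2→S gives 7>5]
(A,S): not NE [P1→C gives 9>6]
(B,P): not NE [P1→A gives 6>0]
(B,Q): not NE [P1→A gives 7>4; P2→P gives 5>1]
(B,R): not NE [P1→A gives 9>0; P2→P gives 5>1]
(B,S): not NE [P1→C gives 9>0; P2→P gives 5>0]
(C,P): not NE [P1→A gives 6>0; P2→R gives 9>3]
(C,Q): not NE [P1→A gives 7>0; P2→R gives 9>8]
(C,R): not NE [P1→A gives 9>2]
(C,S): not NE [P2→R gives 9>3]

No pure NE.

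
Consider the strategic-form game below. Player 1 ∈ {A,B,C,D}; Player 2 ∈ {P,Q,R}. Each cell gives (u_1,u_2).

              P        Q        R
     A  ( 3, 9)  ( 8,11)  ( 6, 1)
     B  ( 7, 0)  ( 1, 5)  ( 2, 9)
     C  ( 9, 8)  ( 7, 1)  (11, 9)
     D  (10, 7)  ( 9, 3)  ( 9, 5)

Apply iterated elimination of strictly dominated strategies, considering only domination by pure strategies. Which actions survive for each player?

Survivors P1:{C,D} P2:{P,R}

P1 drop A (D beats it: P:10>3 Q:9>8 R:9>6)
P1 drop B (C beats it: P:9>7 Q:7>1 R:11>2)
P2 drop Q (P beats it: C:8>1 D:7>3)
P1→{C,D} P2→{P,R}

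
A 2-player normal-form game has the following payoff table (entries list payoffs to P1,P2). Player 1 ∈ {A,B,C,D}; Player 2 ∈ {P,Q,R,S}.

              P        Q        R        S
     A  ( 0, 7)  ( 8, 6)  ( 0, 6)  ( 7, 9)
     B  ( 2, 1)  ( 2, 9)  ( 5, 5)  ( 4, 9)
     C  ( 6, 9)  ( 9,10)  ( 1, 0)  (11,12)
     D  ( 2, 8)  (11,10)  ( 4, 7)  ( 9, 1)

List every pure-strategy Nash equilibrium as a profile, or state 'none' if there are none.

Nash profiles: (C,S), (D,Q)

(A,P): not NE [P1→C gives 6>0; P2→S gives 9>7]
(A,Q): not NE [P1→D gives 11>8; P2→S gives 9>6]
(A,R): not NE [P1→B gives 5>0; P2→S gives 9>6]
(A,S): not NE [P1→C gives 11>7]
(B,P): not NE [P1→C gives 6>2; P2→S gives 9>1]
(B,Q): not NE [P1→D gives 11>2]
(B,R): not NE [P2→S gives 9>5]
(B,S): not NE [P1→C gives 11>4]
(C,P): not NE [P2→S gives 12>9]
(C,Q): not NE [P1→D gives 11>9; P2→S gives 12>10]
(C,R): not NE [P1→B gives 5>1; P2→S gives 12>0]
(C,S): NE
(D,P): not NE [P1→C gives 6>2; P2→Q gives 10>8]
(D,Q): NE
(D,R): not NE [P1→B gives 5>4; P2→Q gives 10>7]
(D,S): not NE [P1→C gives 11>9; P2→Q gives 10>1]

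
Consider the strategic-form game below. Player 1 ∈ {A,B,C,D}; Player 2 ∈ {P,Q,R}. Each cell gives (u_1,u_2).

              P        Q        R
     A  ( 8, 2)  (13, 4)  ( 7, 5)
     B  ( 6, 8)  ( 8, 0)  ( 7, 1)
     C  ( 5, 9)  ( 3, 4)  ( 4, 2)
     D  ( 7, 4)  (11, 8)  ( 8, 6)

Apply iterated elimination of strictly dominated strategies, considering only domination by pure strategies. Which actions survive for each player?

P1 drop B (D beats it: P:7>6 Q:11>8 R:8>7)
P1 drop C (A beats it: P:8>5 Q:13>3 R:7>4)
P2 drop P (Q beats it: A:4>2 D:8>4)
P1→{A,D} P2→{Q,R}

IESDS → P1:{A,D} P2:{Q,R}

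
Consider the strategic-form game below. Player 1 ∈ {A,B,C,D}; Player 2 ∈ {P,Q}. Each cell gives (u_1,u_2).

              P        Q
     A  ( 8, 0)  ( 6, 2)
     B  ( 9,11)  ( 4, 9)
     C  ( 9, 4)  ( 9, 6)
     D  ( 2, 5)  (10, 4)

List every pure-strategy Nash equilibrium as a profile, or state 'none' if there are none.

(A,P): not NE [P1→C gives 9>8; P2→Q gives 2>0]
(A,Q): not NE [P1→D gives 10>6]
(B,P): NE
(B,Q): not NE [P1→D gives 10>4; P2→P gives 11>9]
(C,P): not NE [P2→Q gives 6>4]
(C,Q): not NE [P1→D gives 10>9]
(D,P): not NE [P1→C gives 9>2]
(D,Q): not NE [P2→P gives 5>4]

PSNE = {(B,P)}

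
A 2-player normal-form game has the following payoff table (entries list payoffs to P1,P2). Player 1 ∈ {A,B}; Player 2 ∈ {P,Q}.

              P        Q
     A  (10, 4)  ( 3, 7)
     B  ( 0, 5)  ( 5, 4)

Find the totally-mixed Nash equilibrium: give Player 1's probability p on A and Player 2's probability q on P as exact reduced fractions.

p=1/4, q=1/6

P1 indiff ⇒ q·10+(1-q)·3 = q·0+(1-q)·5 ⇒ q(10) = (1-q)(2) ⇒ q = 1/6
P2 indiff ⇒ p·4+(1-p)·5 = p·7+(1-p)·4 ⇒ p(-3) = (1-p)(-1) ⇒ p = 1/4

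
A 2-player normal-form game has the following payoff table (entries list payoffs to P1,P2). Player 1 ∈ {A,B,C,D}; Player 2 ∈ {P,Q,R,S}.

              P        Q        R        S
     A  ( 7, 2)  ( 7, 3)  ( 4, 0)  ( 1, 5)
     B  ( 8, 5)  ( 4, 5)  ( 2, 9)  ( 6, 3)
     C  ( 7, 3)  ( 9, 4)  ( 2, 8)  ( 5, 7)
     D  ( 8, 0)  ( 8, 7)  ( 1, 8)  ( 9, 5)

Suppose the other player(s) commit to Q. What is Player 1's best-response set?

BR_1 = {C}

u_1(A vs Q) = 7
u_1(B vs Q) = 4
u_1(C vs Q) = 9
u_1(D vs Q) = 8
max payoff 9 at {C}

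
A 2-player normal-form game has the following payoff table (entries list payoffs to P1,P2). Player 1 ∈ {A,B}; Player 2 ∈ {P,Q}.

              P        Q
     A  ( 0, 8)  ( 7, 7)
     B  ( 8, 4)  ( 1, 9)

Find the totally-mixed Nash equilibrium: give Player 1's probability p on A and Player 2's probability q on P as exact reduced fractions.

P1 indiff ⇒ q·0+(1-q)·7 = q·8+(1-q)·1 ⇒ q(-8) = (1-q)(-6) ⇒ q = 3/7
P2 indiff ⇒ p·8+(1-p)·4 = p·7+(1-p)·9 ⇒ p(1) = (1-p)(5) ⇒ p = 5/6

p=5/6, q=3/7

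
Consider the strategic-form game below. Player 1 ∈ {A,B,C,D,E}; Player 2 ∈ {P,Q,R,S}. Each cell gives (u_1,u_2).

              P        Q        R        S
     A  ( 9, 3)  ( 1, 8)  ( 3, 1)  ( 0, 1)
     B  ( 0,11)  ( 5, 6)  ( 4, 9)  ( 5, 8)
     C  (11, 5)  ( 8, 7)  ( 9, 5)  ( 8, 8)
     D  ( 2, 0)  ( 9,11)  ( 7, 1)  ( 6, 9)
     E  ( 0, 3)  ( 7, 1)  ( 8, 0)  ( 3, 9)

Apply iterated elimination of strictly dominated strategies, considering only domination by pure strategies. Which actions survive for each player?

P1 drop A (C beats it: P:11>9 Q:8>1 R:9>3 S:8>0)
P1 drop B (C beats it: P:11>0 Q:8>5 R:9>4 S:8>5)
P1 drop E (C beats it: P:11>0 Q:8>7 R:9>8 S:8>3)
P2 drop P (Q beats it: C:7>5 D:11>0)
P2 drop R (Q beats it: C:7>5 D:11>1)
P1→{C,D} P2→{Q,S}

Remaining: P1:{C,D} P2:{Q,S}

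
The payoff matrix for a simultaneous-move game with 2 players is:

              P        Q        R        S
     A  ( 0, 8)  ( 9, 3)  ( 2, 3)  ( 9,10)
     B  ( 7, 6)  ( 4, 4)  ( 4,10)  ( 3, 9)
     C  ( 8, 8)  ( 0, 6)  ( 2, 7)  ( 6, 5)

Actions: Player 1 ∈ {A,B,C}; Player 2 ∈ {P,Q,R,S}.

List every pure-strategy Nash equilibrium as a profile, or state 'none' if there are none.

Nash profiles: (A,S), (B,R), (C,P)

(A,P): not NE [P1→C gives 8>0; P2→S gives 10>8]
(A,Q): not NE [P2→S gives 10>3]
(A,R): not NE [P1→B gives 4>2; P2→S gives 10>3]
(A,S): NE
(B,P): not NE [P1→C gives 8>7; P2→R gives 10>6]
(B,Q): not NE [P1→A gives 9>4; P2→R gives 10>4]
(B,R): NE
(B,S): not NE [P1→A gives 9>3; P2→R gives 10>9]
(C,P): NE
(C,Q): not NE [P1→A gives 9>0; P2→P gives 8>6]
(C,R): not NE [P1→B gives 4>2; P2→P gives 8>7]
(C,S): not NE [P1→A gives 9>6; P2→P gives 8>5]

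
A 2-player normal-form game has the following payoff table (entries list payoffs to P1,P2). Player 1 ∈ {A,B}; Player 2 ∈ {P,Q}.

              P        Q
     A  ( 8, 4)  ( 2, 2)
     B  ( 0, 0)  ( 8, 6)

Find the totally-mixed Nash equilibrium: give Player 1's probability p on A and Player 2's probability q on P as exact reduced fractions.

p=3/4, q=3/7

P1 indiff ⇒ q·8+(1-q)·2 = q·0+(1-q)·8 ⇒ q(8) = (1-q)(6) ⇒ q = 3/7
P2 indiff ⇒ p·4+(1-p)·0 = p·2+(1-p)·6 ⇒ p(2) = (1-p)(6) ⇒ p = 3/4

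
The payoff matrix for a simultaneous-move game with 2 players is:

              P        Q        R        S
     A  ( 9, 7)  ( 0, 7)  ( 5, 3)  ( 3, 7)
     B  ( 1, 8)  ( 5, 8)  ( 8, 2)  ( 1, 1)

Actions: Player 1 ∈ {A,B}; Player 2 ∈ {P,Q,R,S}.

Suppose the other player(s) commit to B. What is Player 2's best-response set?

BR_2 = {P,Q}

u_2(P vs B) = 8
u_2(Q vs B) = 8
u_2(R vs B) = 2
u_2(S vs B) = 1
max payoff 8 at {P,Q}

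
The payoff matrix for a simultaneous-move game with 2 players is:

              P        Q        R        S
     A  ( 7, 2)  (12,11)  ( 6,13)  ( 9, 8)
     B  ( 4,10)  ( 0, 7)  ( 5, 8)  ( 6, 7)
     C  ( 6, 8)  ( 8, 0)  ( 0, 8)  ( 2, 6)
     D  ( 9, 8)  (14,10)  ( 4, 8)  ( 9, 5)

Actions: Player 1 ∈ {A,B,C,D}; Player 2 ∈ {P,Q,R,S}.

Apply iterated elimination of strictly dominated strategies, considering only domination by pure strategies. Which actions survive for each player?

P1 drop B (A beats it: P:7>4 Q:12>0 R:6>5 S:9>6)
P1 drop C (A beats it: P:7>6 Q:12>8 R:6>0 S:9>2)
P2 drop P (Q beats it: A:11>2 D:10>8)
P2 drop S (Q beats it: A:11>8 D:10>5)
P1→{A,D} P2→{Q,R}

Remaining: P1:{A,D} P2:{Q,R}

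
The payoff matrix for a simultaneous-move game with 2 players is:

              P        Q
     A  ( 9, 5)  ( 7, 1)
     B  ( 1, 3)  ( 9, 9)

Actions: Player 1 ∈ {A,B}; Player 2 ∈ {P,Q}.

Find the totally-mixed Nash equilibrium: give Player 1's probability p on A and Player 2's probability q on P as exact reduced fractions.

P1 indiff ⇒ q·9+(1-q)·7 = q·1+(1-q)·9 ⇒ q(8) = (1-q)(2) ⇒ q = 1/5
P2 indiff ⇒ p·5+(1-p)·3 = p·1+(1-p)·9 ⇒ p(4) = (1-p)(6) ⇒ p = 3/5

(p,q) = (3/5, 1/5)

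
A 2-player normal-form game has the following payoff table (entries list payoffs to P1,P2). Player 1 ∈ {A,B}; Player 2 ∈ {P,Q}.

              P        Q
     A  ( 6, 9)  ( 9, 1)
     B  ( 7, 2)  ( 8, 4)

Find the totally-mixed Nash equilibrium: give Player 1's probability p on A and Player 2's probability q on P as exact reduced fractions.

(p,q) = (1/5, 1/2)

P1 indiff ⇒ q·6+(1-q)·9 = q·7+(1-q)·8 ⇒ q(-1) = (1-q)(-1) ⇒ q = 1/2
P2 indiff ⇒ p·9+(1-p)·2 = p·1+(1-p)·4 ⇒ p(8) = (1-p)(2) ⇒ p = 1/5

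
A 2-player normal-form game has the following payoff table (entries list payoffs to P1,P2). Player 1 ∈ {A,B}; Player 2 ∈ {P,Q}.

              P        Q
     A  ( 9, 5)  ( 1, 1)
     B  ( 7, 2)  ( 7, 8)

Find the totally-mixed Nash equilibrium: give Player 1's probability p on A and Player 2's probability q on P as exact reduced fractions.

p=3/5, q=3/4

P1 indiff ⇒ q·9+(1-q)·1 = q·7+(1-q)·7 ⇒ q(2) = (1-q)(6) ⇒ q = 3/4
P2 indiff ⇒ p·5+(1-p)·2 = p·1+(1-p)·8 ⇒ p(4) = (1-p)(6) ⇒ p = 3/5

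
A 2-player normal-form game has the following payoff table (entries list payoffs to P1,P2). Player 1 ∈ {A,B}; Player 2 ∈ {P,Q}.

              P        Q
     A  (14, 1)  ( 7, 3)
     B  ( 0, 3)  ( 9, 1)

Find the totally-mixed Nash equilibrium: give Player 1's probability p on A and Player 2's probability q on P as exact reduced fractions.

(p,q) = (1/2, 1/8)

P1 indiff ⇒ q·14+(1-q)·7 = q·0+(1-q)·9 ⇒ q(14) = (1-q)(2) ⇒ q = 1/8
P2 indiff ⇒ p·1+(1-p)·3 = p·3+(1-p)·1 ⇒ p(-2) = (1-p)(-2) ⇒ p = 1/2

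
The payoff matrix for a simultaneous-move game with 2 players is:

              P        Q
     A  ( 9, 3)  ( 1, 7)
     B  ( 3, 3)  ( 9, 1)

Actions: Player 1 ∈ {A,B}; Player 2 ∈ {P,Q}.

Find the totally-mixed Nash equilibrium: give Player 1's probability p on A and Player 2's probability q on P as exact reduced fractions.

p=1/3, q=4/7

P1 indiff ⇒ q·9+(1-q)·1 = q·3+(1-q)·9 ⇒ q(6) = (1-q)(8) ⇒ q = 4/7
P2 indiff ⇒ p·3+(1-p)·3 = p·7+(1-p)·1 ⇒ p(-4) = (1-p)(-2) ⇒ p = 1/3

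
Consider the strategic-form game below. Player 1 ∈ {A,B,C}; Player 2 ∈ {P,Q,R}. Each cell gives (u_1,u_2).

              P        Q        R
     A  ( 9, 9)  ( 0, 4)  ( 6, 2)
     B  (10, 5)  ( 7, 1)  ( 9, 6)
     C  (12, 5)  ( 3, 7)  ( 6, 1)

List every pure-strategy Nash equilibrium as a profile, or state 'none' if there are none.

Nash profiles: (B,R)

(A,P): not NE [P1→C gives 12>9]
(A,Q): not NE [P1→B gives 7>0; P2→P gives 9>4]
(A,R): not NE [P1→B gives 9>6; P2→P gives 9>2]
(B,P): not NE [P1→C gives 12>10; P2→R gives 6>5]
(B,Q): not NE [P2→R gives 6>1]
(B,R): NE
(C,P): not NE [P2→Q gives 7>5]
(C,Q): not NE [P1→B gives 7>3]
(C,R): not NE [P1→B gives 9>6; P2→Q gives 7>1]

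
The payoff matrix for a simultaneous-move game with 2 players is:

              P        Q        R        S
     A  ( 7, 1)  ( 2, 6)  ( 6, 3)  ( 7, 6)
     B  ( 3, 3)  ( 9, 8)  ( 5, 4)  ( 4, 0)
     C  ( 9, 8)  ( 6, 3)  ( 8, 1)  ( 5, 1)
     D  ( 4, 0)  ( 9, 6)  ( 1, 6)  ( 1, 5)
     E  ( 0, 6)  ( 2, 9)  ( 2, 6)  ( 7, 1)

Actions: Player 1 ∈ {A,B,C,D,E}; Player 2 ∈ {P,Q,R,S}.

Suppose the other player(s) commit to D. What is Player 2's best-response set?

u_2(P vs D) = 0
u_2(Q vs D) = 6
u_2(R vs D) = 6
u_2(S vs D) = 5
max payoff 6 at {Q,R}

BR_2 = {Q,R}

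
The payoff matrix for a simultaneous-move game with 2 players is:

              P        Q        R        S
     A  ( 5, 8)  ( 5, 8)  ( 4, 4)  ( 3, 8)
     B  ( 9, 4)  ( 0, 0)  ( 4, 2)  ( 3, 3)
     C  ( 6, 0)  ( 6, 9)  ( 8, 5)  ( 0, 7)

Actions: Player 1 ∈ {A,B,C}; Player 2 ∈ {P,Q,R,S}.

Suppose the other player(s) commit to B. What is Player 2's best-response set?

u_2(P vs B) = 4
u_2(Q vs B) = 0
u_2(R vs B) = 2
u_2(S vs B) = 3
max payoff 4 at {P}

argmax u_2 = {P}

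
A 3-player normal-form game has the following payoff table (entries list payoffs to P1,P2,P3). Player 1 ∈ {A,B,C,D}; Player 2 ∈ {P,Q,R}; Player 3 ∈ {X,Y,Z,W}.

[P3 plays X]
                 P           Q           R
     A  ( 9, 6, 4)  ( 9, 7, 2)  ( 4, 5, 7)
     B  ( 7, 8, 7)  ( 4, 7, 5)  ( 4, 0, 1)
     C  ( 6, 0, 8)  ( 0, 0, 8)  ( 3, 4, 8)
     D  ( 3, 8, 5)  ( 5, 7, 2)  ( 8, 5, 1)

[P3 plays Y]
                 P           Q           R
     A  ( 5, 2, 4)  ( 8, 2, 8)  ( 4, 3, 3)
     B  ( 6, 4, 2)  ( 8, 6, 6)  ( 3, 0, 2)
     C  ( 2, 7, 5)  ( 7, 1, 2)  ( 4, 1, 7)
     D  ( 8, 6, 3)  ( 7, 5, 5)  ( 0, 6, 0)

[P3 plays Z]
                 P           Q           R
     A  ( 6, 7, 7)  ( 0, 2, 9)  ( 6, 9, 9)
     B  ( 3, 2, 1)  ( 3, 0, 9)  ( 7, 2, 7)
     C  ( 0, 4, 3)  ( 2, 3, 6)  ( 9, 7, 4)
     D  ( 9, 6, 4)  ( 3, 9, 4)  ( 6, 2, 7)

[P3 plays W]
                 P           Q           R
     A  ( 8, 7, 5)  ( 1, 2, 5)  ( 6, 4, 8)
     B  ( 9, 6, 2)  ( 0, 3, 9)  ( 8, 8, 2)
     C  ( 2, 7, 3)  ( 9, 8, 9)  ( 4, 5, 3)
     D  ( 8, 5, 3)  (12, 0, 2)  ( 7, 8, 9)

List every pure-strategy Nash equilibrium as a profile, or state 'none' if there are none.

PSNE: ∅

(A,P,X): not NE [P2→Q gives 7>6; P3→Z gives 7>4]
(A,P,Y): not NE [P1→D gives 8>5; P2→R gives 3>2; P3→Z gives 7>4]
(A,P,Z): not NE [P1→D gives 9>6; P2→R gives 9>7]
(A,P,W): not NE [P1→B gives 9>8; P3→Z gives 7>5]
(A,Q,X): not NE [P3→Z gives 9>2]
(A,Q,Y): not NE [P2→R gives 3>2; P3→Z gives 9>8]
(A,Q,Z): not NE [P1→D gives 3>0; P2→R gives 9>2]
(A,Q,W): not NE [P1→D gives 12>1; P2→P gives 7>2; P3→Z gives 9>5]
(A,R,X): not NE [P1→D gives 8>4; P2→Q gives 7>5; P3→Z gives 9>7]
(A,R,Y): not NE [P3→Z gives 9>3]
(A,R,Z): not NE [P1→C gives 9>6]
(A,R,W): not NE [P1→B gives 8>6; P2→P gives 7>4; P3→Z gives 9>8]
(B,P,X): not NE [P1→A gives 9>7]
(B,P,Y): not NE [P1→D gives 8>6; P2→Q gives 6>4; P3→X gives 7>2]
(B,P,Z): not NE [P1→D gives 9>3; P3→X gives 7>1]
(B,P,W): not NE [P2→R gives 8>6; P3→X gives 7>2]
(B,Q,X): not NE [P1→A gives 9>4; P2→P gives 8>7; P3→W gives 9>5]
(B,Q,Y): not NE [P3→W gives 9>6]
(B,Q,Z): not NE [P2→R gives 2>0]
(B,Q,W): not NE [P1→D gives 12>0; P2→R gives 8>3]
(B,R,X): not NE [P1→D gives 8>4; P2→P gives 8>0; P3→Z gives 7>1]
(B,R,Y): not NE [P1→C gives 4>3; P2→Q gives 6>0; P3→Z gives 7>2]
(B,R,Z): not NE [P1→C gives 9>7]
(B,R,W): not NE [P3→Z gives 7>2]
(C,P,X): not NE [P1→A gives 9>6; P2→R gives 4>0]
(C,P,Y): not NE [P1→D gives 8>2; P3→X gives 8>5]
(C,P,Z): not NE [P1→D gives 9>0; P2→R gives 7>4; P3→X gives 8>3]
(C,P,W): not NE [P1→B gives 9>2; P2→Q gives 8>7; P3→X gives 8>3]
(C,Q,X): not NE [P1→A gives 9>0; P2→R gives 4>0; P3→W gives 9>8]
(C,Q,Y): not NE [P1→B gives 8>7; P2→P gives 7>1; P3→W gives 9>2]
(C,Q,Z): not NE [P1→D gives 3>2; P2→R gives 7>3; P3→W gives 9>6]
(C,Q,W): not NE [P1→D gives 12>9]
(C,R,X): not NE [P1→D gives 8>3]
(C,R,Y): not NE [P2→P gives 7>1; P3→X gives 8>7]
(C,R,Z): not NE [P3→X gives 8>4]
(C,R,W): not NE [P1→B gives 8>4; P2→Q gives 8>5; P3→X gives 8>3]
(D,P,X): not NE [P1→A gives 9>3]
(D,P,Y): not NE [P3→X gives 5>3]
(D,P,Z): not NE [P2→Q gives 9>6; P3→X gives 5>4]
(D,P,W): not NE [P1→B gives 9>8; P2→R gives 8>5; P3→X gives 5>3]
(D,Q,X): not NE [P1→A gives 9>5; P2→P gives 8>7; P3→Y gives 5>2]
(D,Q,Y): not NE [P1→B gives 8>7; P2→R gives 6>5]
(D,Q,Z): not NE [P3→Y gives 5>4]
(D,Q,W): not NE [P2→R gives 8>0; P3→Y gives 5>2]
(D,R,X): not NE [P2→P gives 8>5; P3→W gives 9>1]
(D,R,Y): not NE [P1→C gives 4>0; P3→W gives 9>0]
(D,R,Z): not NE [P1→C gives 9>6; P2→Q gives 9>2; P3→W gives 9>7]
(D,R,W): not NE [P1→B gives 8>7]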